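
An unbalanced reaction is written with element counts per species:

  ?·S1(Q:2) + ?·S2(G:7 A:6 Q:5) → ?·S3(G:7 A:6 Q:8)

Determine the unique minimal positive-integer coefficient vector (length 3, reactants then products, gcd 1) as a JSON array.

G: 3·0+2·7 = 14 | 2·7 = 14
A: 3·0+2·6 = 12 | 2·6 = 12
Q: 3·2+2·5 = 16 | 2·8 = 16
gcd(3,2,2) = 1

Coefficients: [3, 2, 2]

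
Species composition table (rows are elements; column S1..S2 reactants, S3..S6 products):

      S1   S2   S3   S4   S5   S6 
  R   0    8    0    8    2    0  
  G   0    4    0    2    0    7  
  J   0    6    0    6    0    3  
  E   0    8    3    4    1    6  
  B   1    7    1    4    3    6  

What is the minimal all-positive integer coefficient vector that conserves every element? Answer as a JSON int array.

Coefficients: [6, 6, 4, 5, 4, 2]

R: 6·0+6·8 = 48 | 4·0+5·8+4·2+2·0 = 48
G: 6·0+6·4 = 24 | 4·0+5·2+4·0+2·7 = 24
J: 6·0+6·6 = 36 | 4·0+5·6+4·0+2·3 = 36
E: 6·0+6·8 = 48 | 4·3+5·4+4·1+2·6 = 48
B: 6·1+6·7 = 48 | 4·1+5·4+4·3+2·6 = 48
gcd(6,6,4,5,4,2) = 1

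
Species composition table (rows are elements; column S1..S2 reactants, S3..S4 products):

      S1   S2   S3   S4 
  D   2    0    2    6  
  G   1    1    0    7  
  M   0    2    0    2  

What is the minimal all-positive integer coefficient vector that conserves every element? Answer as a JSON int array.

Coefficients: [6, 1, 3, 1]

D: 6·2+1·0 = 12 | 3·2+1·6 = 12
G: 6·1+1·1 = 7 | 3·0+1·7 = 7
M: 6·0+1·2 = 2 | 3·0+1·2 = 2
gcd(6,1,3,1) = 1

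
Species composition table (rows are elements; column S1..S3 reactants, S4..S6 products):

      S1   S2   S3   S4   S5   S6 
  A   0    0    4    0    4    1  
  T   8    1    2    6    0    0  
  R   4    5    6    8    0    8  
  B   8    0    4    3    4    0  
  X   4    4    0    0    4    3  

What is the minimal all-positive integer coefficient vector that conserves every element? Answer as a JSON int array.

A: 1·0+6·0+5·4 = 20 | 4·0+4·4+4·1 = 20
T: 1·8+6·1+5·2 = 24 | 4·6+4·0+4·0 = 24
R: 1·4+6·5+5·6 = 64 | 4·8+4·0+4·8 = 64
B: 1·8+6·0+5·4 = 28 | 4·3+4·4+4·0 = 28
X: 1·4+6·4+5·0 = 28 | 4·0+4·4+4·3 = 28
gcd(1,6,5,4,4,4) = 1

Coefficients: [1, 6, 5, 4, 4, 4]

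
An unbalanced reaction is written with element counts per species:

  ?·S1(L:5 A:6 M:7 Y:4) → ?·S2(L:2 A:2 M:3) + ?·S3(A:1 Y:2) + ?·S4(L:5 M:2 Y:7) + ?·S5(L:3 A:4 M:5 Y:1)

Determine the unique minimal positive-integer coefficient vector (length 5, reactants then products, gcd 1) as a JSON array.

L: 6·5 = 30 | 5·2+6·0+1·5+5·3 = 30
A: 6·6 = 36 | 5·2+6·1+1·0+5·4 = 36
M: 6·7 = 42 | 5·3+6·0+1·2+5·5 = 42
Y: 6·4 = 24 | 5·0+6·2+1·7+5·1 = 24
gcd(6,5,6,1,5) = 1

Coefficients: [6, 5, 6, 1, 5]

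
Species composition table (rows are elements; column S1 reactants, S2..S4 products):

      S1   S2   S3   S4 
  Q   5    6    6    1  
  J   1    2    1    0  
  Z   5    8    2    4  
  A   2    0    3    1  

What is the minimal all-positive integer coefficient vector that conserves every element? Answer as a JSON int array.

Q: 4·5 = 20 | 1·6+2·6+2·1 = 20
J: 4·1 = 4 | 1·2+2·1+2·0 = 4
Z: 4·5 = 20 | 1·8+2·2+2·4 = 20
A: 4·2 = 8 | 1·0+2·3+2·1 = 8
gcd(4,1,2,2) = 1

Coefficients: [4, 1, 2, 2]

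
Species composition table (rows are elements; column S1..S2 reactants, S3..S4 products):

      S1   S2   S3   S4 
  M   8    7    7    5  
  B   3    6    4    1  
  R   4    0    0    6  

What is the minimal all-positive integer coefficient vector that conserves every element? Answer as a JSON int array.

M: 6·8+1·7 = 55 | 5·7+4·5 = 55
B: 6·3+1·6 = 24 | 5·4+4·1 = 24
R: 6·4+1·0 = 24 | 5·0+4·6 = 24
gcd(6,1,5,4) = 1

Coefficients: [6, 1, 5, 4]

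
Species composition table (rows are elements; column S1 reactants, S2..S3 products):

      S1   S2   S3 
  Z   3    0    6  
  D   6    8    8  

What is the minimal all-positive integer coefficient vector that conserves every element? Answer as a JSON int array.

Z: 4·3 = 12 | 1·0+2·6 = 12
D: 4·6 = 24 | 1·8+2·8 = 24
gcd(4,1,2) = 1

Coefficients: [4, 1, 2]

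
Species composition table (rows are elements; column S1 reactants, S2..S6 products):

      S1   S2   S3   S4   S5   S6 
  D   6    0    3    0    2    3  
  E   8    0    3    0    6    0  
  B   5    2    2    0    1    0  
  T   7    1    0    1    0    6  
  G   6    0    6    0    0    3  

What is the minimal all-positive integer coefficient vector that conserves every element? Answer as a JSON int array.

D: 3·6 = 18 | 4·0+2·3+5·0+3·2+2·3 = 18
E: 3·8 = 24 | 4·0+2·3+5·0+3·6+2·0 = 24
B: 3·5 = 15 | 4·2+2·2+5·0+3·1+2·0 = 15
T: 3·7 = 21 | 4·1+2·0+5·1+3·0+2·6 = 21
G: 3·6 = 18 | 4·0+2·6+5·0+3·0+2·3 = 18
gcd(3,4,2,5,3,2) = 1

Coefficients: [3, 4, 2, 5, 3, 2]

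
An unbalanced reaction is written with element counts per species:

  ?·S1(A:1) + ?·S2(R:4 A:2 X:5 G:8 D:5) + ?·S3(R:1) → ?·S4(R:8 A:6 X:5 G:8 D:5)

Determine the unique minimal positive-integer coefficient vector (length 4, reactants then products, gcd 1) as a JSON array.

R: 4·0+1·4+4·1 = 8 | 1·8 = 8
A: 4·1+1·2+4·0 = 6 | 1·6 = 6
X: 4·0+1·5+4·0 = 5 | 1·5 = 5
G: 4·0+1·8+4·0 = 8 | 1·8 = 8
D: 4·0+1·5+4·0 = 5 | 1·5 = 5
gcd(4,1,4,1) = 1

Coefficients: [4, 1, 4, 1]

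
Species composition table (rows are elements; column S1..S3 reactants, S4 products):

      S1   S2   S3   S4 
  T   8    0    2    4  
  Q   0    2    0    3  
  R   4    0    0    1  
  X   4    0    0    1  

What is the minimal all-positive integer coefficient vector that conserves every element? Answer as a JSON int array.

Coefficients: [1, 6, 4, 4]

T: 1·8+6·0+4·2 = 16 | 4·4 = 16
Q: 1·0+6·2+4·0 = 12 | 4·3 = 12
R: 1·4+6·0+4·0 = 4 | 4·1 = 4
X: 1·4+6·0+4·0 = 4 | 4·1 = 4
gcd(1,6,4,4) = 1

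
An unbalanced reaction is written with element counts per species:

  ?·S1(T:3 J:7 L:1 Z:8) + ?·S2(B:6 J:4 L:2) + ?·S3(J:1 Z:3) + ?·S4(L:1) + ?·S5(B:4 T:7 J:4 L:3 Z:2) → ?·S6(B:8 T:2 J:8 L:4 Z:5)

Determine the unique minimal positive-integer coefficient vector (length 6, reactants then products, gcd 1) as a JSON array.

B: 1·0+6·6+5·0+4·0+1·4 = 40 | 5·8 = 40
T: 1·3+6·0+5·0+4·0+1·7 = 10 | 5·2 = 10
J: 1·7+6·4+5·1+4·0+1·4 = 40 | 5·8 = 40
L: 1·1+6·2+5·0+4·1+1·3 = 20 | 5·4 = 20
Z: 1·8+6·0+5·3+4·0+1·2 = 25 | 5·5 = 25
gcd(1,6,5,4,1,5) = 1

Coefficients: [1, 6, 5, 4, 1, 5]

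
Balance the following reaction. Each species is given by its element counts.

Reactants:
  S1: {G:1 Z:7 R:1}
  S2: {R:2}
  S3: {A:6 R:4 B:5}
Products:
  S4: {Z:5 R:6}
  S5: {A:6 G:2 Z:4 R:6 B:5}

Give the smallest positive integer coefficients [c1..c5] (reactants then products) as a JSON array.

Coefficients: [2, 6, 1, 2, 1]

A: 2·0+6·0+1·6 = 6 | 2·0+1·6 = 6
G: 2·1+6·0+1·0 = 2 | 2·0+1·2 = 2
Z: 2·7+6·0+1·0 = 14 | 2·5+1·4 = 14
R: 2·1+6·2+1·4 = 18 | 2·6+1·6 = 18
B: 2·0+6·0+1·5 = 5 | 2·0+1·5 = 5
gcd(2,6,1,2,1) = 1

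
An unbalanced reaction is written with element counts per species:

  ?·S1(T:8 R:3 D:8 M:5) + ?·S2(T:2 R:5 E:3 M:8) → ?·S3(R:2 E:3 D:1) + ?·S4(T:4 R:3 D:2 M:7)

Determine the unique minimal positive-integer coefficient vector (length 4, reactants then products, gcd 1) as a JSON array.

Coefficients: [1, 2, 2, 3]

T: 1·8+2·2 = 12 | 2·0+3·4 = 12
R: 1·3+2·5 = 13 | 2·2+3·3 = 13
E: 1·0+2·3 = 6 | 2·3+3·0 = 6
D: 1·8+2·0 = 8 | 2·1+3·2 = 8
M: 1·5+2·8 = 21 | 2·0+3·7 = 21
gcd(1,2,2,3) = 1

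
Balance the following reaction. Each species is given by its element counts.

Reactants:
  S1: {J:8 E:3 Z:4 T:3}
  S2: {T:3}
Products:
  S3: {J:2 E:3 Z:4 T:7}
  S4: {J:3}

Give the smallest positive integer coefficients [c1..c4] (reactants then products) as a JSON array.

Coefficients: [3, 4, 3, 6]

J: 3·8+4·0 = 24 | 3·2+6·3 = 24
E: 3·3+4·0 = 9 | 3·3+6·0 = 9
Z: 3·4+4·0 = 12 | 3·4+6·0 = 12
T: 3·3+4·3 = 21 | 3·7+6·0 = 21
gcd(3,4,3,6) = 1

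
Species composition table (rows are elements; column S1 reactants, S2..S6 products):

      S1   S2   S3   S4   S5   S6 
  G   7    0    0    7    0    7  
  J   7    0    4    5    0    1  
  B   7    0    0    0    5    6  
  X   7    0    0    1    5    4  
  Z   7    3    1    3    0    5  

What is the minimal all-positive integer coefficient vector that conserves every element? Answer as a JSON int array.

Coefficients: [6, 5, 5, 4, 6, 2]

G: 6·7 = 42 | 5·0+5·0+4·7+6·0+2·7 = 42
J: 6·7 = 42 | 5·0+5·4+4·5+6·0+2·1 = 42
B: 6·7 = 42 | 5·0+5·0+4·0+6·5+2·6 = 42
X: 6·7 = 42 | 5·0+5·0+4·1+6·5+2·4 = 42
Z: 6·7 = 42 | 5·3+5·1+4·3+6·0+2·5 = 42
gcd(6,5,5,4,6,2) = 1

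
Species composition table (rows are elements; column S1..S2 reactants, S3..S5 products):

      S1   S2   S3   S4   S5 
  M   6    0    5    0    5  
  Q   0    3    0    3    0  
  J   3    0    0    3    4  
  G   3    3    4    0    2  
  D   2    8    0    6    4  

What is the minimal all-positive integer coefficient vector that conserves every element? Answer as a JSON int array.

M: 5·6+1·0 = 30 | 3·5+1·0+3·5 = 30
Q: 5·0+1·3 = 3 | 3·0+1·3+3·0 = 3
J: 5·3+1·0 = 15 | 3·0+1·3+3·4 = 15
G: 5·3+1·3 = 18 | 3·4+1·0+3·2 = 18
D: 5·2+1·8 = 18 | 3·0+1·6+3·4 = 18
gcd(5,1,3,1,3) = 1

Coefficients: [5, 1, 3, 1, 3]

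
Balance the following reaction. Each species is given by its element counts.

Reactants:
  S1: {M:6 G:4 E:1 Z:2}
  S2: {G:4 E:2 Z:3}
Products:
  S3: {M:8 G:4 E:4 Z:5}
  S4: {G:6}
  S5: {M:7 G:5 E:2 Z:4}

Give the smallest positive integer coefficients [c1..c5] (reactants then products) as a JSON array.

M: 6·6+3·0 = 36 | 1·8+2·0+4·7 = 36
G: 6·4+3·4 = 36 | 1·4+2·6+4·5 = 36
E: 6·1+3·2 = 12 | 1·4+2·0+4·2 = 12
Z: 6·2+3·3 = 21 | 1·5+2·0+4·4 = 21
gcd(6,3,1,2,4) = 1

Coefficients: [6, 3, 1, 2, 4]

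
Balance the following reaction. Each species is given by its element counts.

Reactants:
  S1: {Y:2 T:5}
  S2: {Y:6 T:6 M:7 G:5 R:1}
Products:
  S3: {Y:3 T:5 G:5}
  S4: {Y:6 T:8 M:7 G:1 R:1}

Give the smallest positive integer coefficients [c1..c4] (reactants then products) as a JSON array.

Y: 6·2+5·6 = 42 | 4·3+5·6 = 42
T: 6·5+5·6 = 60 | 4·5+5·8 = 60
M: 6·0+5·7 = 35 | 4·0+5·7 = 35
G: 6·0+5·5 = 25 | 4·5+5·1 = 25
R: 6·0+5·1 = 5 | 4·0+5·1 = 5
gcd(6,5,4,5) = 1

Coefficients: [6, 5, 4, 5]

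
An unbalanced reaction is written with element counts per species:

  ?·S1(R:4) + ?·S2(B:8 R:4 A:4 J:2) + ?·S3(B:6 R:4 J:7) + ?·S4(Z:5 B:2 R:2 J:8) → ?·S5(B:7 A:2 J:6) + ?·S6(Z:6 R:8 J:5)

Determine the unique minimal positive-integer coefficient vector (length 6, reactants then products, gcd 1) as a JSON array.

Coefficients: [3, 3, 1, 6, 6, 5]

Z: 3·0+3·0+1·0+6·5 = 30 | 6·0+5·6 = 30
B: 3·0+3·8+1·6+6·2 = 42 | 6·7+5·0 = 42
R: 3·4+3·4+1·4+6·2 = 40 | 6·0+5·8 = 40
A: 3·0+3·4+1·0+6·0 = 12 | 6·2+5·0 = 12
J: 3·0+3·2+1·7+6·8 = 61 | 6·6+5·5 = 61
gcd(3,3,1,6,6,5) = 1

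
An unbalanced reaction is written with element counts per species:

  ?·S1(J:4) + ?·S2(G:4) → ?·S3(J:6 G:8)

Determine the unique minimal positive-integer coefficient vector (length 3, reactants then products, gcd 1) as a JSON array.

Coefficients: [3, 4, 2]

J: 3·4+4·0 = 12 | 2·6 = 12
G: 3·0+4·4 = 16 | 2·8 = 16
gcd(3,4,2) = 1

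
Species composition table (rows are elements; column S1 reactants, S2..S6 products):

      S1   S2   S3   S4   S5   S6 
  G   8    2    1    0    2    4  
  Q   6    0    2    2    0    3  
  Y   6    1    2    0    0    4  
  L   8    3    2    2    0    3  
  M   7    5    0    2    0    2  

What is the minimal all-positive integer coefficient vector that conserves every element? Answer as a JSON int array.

G: 6·8 = 48 | 4·2+4·1+5·0+6·2+6·4 = 48
Q: 6·6 = 36 | 4·0+4·2+5·2+6·0+6·3 = 36
Y: 6·6 = 36 | 4·1+4·2+5·0+6·0+6·4 = 36
L: 6·8 = 48 | 4·3+4·2+5·2+6·0+6·3 = 48
M: 6·7 = 42 | 4·5+4·0+5·2+6·0+6·2 = 42
gcd(6,4,4,5,6,6) = 1

Coefficients: [6, 4, 4, 5, 6, 6]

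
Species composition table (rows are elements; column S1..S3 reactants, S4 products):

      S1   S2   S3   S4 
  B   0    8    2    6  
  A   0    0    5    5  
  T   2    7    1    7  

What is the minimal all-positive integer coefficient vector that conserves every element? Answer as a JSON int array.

Coefficients: [5, 2, 4, 4]

B: 5·0+2·8+4·2 = 24 | 4·6 = 24
A: 5·0+2·0+4·5 = 20 | 4·5 = 20
T: 5·2+2·7+4·1 = 28 | 4·7 = 28
gcd(5,2,4,4) = 1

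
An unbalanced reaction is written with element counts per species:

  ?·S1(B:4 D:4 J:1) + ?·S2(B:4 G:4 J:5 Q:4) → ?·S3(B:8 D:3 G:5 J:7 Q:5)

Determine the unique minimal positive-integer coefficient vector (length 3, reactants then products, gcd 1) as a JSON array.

B: 3·4+5·4 = 32 | 4·8 = 32
D: 3·4+5·0 = 12 | 4·3 = 12
G: 3·0+5·4 = 20 | 4·5 = 20
J: 3·1+5·5 = 28 | 4·7 = 28
Q: 3·0+5·4 = 20 | 4·5 = 20
gcd(3,5,4) = 1

Coefficients: [3, 5, 4]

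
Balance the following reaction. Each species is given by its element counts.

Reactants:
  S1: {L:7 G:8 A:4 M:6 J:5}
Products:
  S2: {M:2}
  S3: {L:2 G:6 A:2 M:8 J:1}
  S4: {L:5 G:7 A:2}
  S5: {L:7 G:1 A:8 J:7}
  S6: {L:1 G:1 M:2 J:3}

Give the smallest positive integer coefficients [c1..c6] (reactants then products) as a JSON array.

L: 4·7 = 28 | 4·0+1·2+3·5+1·7+4·1 = 28
G: 4·8 = 32 | 4·0+1·6+3·7+1·1+4·1 = 32
A: 4·4 = 16 | 4·0+1·2+3·2+1·8+4·0 = 16
M: 4·6 = 24 | 4·2+1·8+3·0+1·0+4·2 = 24
J: 4·5 = 20 | 4·0+1·1+3·0+1·7+4·3 = 20
gcd(4,4,1,3,1,4) = 1

Coefficients: [4, 4, 1, 3, 1, 4]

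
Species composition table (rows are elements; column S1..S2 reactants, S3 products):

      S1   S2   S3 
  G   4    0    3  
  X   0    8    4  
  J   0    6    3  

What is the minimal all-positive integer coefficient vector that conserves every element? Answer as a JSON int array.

Coefficients: [3, 2, 4]

G: 3·4+2·0 = 12 | 4·3 = 12
X: 3·0+2·8 = 16 | 4·4 = 16
J: 3·0+2·6 = 12 | 4·3 = 12
gcd(3,2,4) = 1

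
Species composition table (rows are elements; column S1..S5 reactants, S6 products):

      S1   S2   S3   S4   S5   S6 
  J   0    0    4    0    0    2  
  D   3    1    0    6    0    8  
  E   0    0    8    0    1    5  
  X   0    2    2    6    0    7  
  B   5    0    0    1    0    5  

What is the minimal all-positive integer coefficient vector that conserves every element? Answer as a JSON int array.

J: 5·0+3·0+3·4+5·0+6·0 = 12 | 6·2 = 12
D: 5·3+3·1+3·0+5·6+6·0 = 48 | 6·8 = 48
E: 5·0+3·0+3·8+5·0+6·1 = 30 | 6·5 = 30
X: 5·0+3·2+3·2+5·6+6·0 = 42 | 6·7 = 42
B: 5·5+3·0+3·0+5·1+6·0 = 30 | 6·5 = 30
gcd(5,3,3,5,6,6) = 1

Coefficients: [5, 3, 3, 5, 6, 6]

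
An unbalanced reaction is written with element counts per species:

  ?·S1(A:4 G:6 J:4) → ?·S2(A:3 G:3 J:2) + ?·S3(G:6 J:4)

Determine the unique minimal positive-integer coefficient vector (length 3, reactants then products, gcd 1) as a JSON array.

Coefficients: [3, 4, 1]

A: 3·4 = 12 | 4·3+1·0 = 12
G: 3·6 = 18 | 4·3+1·6 = 18
J: 3·4 = 12 | 4·2+1·4 = 12
gcd(3,4,1) = 1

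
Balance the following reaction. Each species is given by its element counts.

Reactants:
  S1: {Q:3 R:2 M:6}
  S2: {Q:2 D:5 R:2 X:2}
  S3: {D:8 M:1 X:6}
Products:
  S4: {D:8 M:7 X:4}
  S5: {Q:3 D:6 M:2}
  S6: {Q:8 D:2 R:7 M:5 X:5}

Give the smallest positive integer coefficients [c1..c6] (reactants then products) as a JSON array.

Coefficients: [5, 2, 3, 3, 1, 2]

Q: 5·3+2·2+3·0 = 19 | 3·0+1·3+2·8 = 19
D: 5·0+2·5+3·8 = 34 | 3·8+1·6+2·2 = 34
R: 5·2+2·2+3·0 = 14 | 3·0+1·0+2·7 = 14
M: 5·6+2·0+3·1 = 33 | 3·7+1·2+2·5 = 33
X: 5·0+2·2+3·6 = 22 | 3·4+1·0+2·5 = 22
gcd(5,2,3,3,1,2) = 1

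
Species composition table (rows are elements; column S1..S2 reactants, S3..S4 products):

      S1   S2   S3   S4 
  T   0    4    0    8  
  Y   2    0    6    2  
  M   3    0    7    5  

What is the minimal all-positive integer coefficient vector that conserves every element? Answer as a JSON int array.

Coefficients: [4, 2, 1, 1]

T: 4·0+2·4 = 8 | 1·0+1·8 = 8
Y: 4·2+2·0 = 8 | 1·6+1·2 = 8
M: 4·3+2·0 = 12 | 1·7+1·5 = 12
gcd(4,2,1,1) = 1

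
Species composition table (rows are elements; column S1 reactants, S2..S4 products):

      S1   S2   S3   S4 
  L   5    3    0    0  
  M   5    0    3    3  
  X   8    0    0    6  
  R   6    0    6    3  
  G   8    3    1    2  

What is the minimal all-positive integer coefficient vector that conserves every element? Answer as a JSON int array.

Coefficients: [3, 5, 1, 4]

L: 3·5 = 15 | 5·3+1·0+4·0 = 15
M: 3·5 = 15 | 5·0+1·3+4·3 = 15
X: 3·8 = 24 | 5·0+1·0+4·6 = 24
R: 3·6 = 18 | 5·0+1·6+4·3 = 18
G: 3·8 = 24 | 5·3+1·1+4·2 = 24
gcd(3,5,1,4) = 1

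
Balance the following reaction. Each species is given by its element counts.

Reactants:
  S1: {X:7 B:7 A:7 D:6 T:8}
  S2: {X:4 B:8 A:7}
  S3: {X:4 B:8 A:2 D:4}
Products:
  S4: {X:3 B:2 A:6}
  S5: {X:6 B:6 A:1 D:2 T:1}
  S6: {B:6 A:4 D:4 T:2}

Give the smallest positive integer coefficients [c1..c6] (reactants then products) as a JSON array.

X: 2·7+2·4+5·4 = 42 | 2·3+6·6+5·0 = 42
B: 2·7+2·8+5·8 = 70 | 2·2+6·6+5·6 = 70
A: 2·7+2·7+5·2 = 38 | 2·6+6·1+5·4 = 38
D: 2·6+2·0+5·4 = 32 | 2·0+6·2+5·4 = 32
T: 2·8+2·0+5·0 = 16 | 2·0+6·1+5·2 = 16
gcd(2,2,5,2,6,5) = 1

Coefficients: [2, 2, 5, 2, 6, 5]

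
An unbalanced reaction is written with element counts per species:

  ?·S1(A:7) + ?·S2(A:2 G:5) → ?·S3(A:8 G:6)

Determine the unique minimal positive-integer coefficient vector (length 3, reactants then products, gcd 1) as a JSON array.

A: 4·7+6·2 = 40 | 5·8 = 40
G: 4·0+6·5 = 30 | 5·6 = 30
gcd(4,6,5) = 1

Coefficients: [4, 6, 5]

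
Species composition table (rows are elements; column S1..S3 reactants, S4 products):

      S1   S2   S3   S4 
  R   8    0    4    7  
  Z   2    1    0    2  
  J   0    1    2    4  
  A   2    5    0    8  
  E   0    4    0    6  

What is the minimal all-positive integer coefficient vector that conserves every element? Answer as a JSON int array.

R: 1·8+6·0+5·4 = 28 | 4·7 = 28
Z: 1·2+6·1+5·0 = 8 | 4·2 = 8
J: 1·0+6·1+5·2 = 16 | 4·4 = 16
A: 1·2+6·5+5·0 = 32 | 4·8 = 32
E: 1·0+6·4+5·0 = 24 | 4·6 = 24
gcd(1,6,5,4) = 1

Coefficients: [1, 6, 5, 4]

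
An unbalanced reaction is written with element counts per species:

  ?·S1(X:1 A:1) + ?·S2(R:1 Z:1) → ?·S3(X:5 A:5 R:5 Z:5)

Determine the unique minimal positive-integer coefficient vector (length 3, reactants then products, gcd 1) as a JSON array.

X: 5·1+5·0 = 5 | 1·5 = 5
A: 5·1+5·0 = 5 | 1·5 = 5
R: 5·0+5·1 = 5 | 1·5 = 5
Z: 5·0+5·1 = 5 | 1·5 = 5
gcd(5,5,1) = 1

Coefficients: [5, 5, 1]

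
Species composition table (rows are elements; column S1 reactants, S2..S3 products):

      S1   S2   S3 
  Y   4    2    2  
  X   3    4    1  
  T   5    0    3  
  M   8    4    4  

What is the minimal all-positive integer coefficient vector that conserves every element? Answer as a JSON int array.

Y: 3·4 = 12 | 1·2+5·2 = 12
X: 3·3 = 9 | 1·4+5·1 = 9
T: 3·5 = 15 | 1·0+5·3 = 15
M: 3·8 = 24 | 1·4+5·4 = 24
gcd(3,1,5) = 1

Coefficients: [3, 1, 5]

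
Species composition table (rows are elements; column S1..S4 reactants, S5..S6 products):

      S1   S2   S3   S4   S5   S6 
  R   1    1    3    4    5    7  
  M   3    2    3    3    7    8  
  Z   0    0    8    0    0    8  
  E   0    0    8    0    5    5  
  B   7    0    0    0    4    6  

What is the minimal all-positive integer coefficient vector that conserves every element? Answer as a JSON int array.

R: 6·1+5·1+5·3+6·4 = 50 | 3·5+5·7 = 50
M: 6·3+5·2+5·3+6·3 = 61 | 3·7+5·8 = 61
Z: 6·0+5·0+5·8+6·0 = 40 | 3·0+5·8 = 40
E: 6·0+5·0+5·8+6·0 = 40 | 3·5+5·5 = 40
B: 6·7+5·0+5·0+6·0 = 42 | 3·4+5·6 = 42
gcd(6,5,5,6,3,5) = 1

Coefficients: [6, 5, 5, 6, 3, 5]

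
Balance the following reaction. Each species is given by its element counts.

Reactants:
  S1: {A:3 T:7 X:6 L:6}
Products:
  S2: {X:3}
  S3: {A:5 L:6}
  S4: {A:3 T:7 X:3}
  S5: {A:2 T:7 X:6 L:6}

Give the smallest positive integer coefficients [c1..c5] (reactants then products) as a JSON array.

A: 6·3 = 18 | 1·0+1·5+1·3+5·2 = 18
T: 6·7 = 42 | 1·0+1·0+1·7+5·7 = 42
X: 6·6 = 36 | 1·3+1·0+1·3+5·6 = 36
L: 6·6 = 36 | 1·0+1·6+1·0+5·6 = 36
gcd(6,1,1,1,5) = 1

Coefficients: [6, 1, 1, 1, 5]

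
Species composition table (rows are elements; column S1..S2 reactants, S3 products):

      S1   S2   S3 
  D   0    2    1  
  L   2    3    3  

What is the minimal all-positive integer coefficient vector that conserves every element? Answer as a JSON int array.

Coefficients: [3, 2, 4]

D: 3·0+2·2 = 4 | 4·1 = 4
L: 3·2+2·3 = 12 | 4·3 = 12
gcd(3,2,4) = 1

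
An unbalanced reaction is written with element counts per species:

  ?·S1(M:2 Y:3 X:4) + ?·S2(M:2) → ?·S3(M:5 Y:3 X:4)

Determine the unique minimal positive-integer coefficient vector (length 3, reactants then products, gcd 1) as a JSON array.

M: 2·2+3·2 = 10 | 2·5 = 10
Y: 2·3+3·0 = 6 | 2·3 = 6
X: 2·4+3·0 = 8 | 2·4 = 8
gcd(2,3,2) = 1

Coefficients: [2, 3, 2]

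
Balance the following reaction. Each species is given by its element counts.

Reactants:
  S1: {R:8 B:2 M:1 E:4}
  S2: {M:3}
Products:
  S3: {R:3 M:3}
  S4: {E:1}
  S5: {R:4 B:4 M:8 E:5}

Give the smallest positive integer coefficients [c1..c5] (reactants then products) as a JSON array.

R: 2·8+6·0 = 16 | 4·3+3·0+1·4 = 16
B: 2·2+6·0 = 4 | 4·0+3·0+1·4 = 4
M: 2·1+6·3 = 20 | 4·3+3·0+1·8 = 20
E: 2·4+6·0 = 8 | 4·0+3·1+1·5 = 8
gcd(2,6,4,3,1) = 1

Coefficients: [2, 6, 4, 3, 1]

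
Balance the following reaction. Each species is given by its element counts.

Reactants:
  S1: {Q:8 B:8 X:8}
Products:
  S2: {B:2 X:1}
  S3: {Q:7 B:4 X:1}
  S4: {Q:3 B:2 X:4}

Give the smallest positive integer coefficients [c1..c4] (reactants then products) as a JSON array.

Q: 2·8 = 16 | 3·0+1·7+3·3 = 16
B: 2·8 = 16 | 3·2+1·4+3·2 = 16
X: 2·8 = 16 | 3·1+1·1+3·4 = 16
gcd(2,3,1,3) = 1

Coefficients: [2, 3, 1, 3]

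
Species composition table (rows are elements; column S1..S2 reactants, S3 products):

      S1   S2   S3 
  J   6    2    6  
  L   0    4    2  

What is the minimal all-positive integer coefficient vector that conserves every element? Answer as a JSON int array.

J: 5·6+3·2 = 36 | 6·6 = 36
L: 5·0+3·4 = 12 | 6·2 = 12
gcd(5,3,6) = 1

Coefficients: [5, 3, 6]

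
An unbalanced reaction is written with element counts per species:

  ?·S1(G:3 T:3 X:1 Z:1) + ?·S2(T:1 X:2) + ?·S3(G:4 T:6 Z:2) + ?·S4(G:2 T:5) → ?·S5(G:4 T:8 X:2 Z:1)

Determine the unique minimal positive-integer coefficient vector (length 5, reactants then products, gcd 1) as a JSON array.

G: 2·3+5·0+2·4+5·2 = 24 | 6·4 = 24
T: 2·3+5·1+2·6+5·5 = 48 | 6·8 = 48
X: 2·1+5·2+2·0+5·0 = 12 | 6·2 = 12
Z: 2·1+5·0+2·2+5·0 = 6 | 6·1 = 6
gcd(2,5,2,5,6) = 1

Coefficients: [2, 5, 2, 5, 6]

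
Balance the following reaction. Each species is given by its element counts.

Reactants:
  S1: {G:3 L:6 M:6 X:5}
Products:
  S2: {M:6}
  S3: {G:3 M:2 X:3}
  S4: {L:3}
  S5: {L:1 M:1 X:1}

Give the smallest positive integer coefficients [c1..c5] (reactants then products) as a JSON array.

G: 3·3 = 9 | 1·0+3·3+4·0+6·0 = 9
L: 3·6 = 18 | 1·0+3·0+4·3+6·1 = 18
M: 3·6 = 18 | 1·6+3·2+4·0+6·1 = 18
X: 3·5 = 15 | 1·0+3·3+4·0+6·1 = 15
gcd(3,1,3,4,6) = 1

Coefficients: [3, 1, 3, 4, 6]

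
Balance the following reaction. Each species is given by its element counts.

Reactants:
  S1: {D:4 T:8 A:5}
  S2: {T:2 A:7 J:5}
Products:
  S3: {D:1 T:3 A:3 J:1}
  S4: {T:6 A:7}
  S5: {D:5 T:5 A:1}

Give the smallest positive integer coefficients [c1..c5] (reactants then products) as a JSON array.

Coefficients: [5, 1, 5, 2, 3]

D: 5·4+1·0 = 20 | 5·1+2·0+3·5 = 20
T: 5·8+1·2 = 42 | 5·3+2·6+3·5 = 42
A: 5·5+1·7 = 32 | 5·3+2·7+3·1 = 32
J: 5·0+1·5 = 5 | 5·1+2·0+3·0 = 5
gcd(5,1,5,2,3) = 1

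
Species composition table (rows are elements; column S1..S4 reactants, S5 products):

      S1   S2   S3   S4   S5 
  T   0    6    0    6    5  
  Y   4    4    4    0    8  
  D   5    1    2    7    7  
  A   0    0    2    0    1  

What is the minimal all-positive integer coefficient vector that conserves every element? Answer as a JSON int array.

T: 5·0+4·6+3·0+1·6 = 30 | 6·5 = 30
Y: 5·4+4·4+3·4+1·0 = 48 | 6·8 = 48
D: 5·5+4·1+3·2+1·7 = 42 | 6·7 = 42
A: 5·0+4·0+3·2+1·0 = 6 | 6·1 = 6
gcd(5,4,3,1,6) = 1

Coefficients: [5, 4, 3, 1, 6]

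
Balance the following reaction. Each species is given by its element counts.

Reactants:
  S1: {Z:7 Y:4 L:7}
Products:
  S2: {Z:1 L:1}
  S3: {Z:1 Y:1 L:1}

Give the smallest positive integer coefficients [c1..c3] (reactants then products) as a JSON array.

Coefficients: [1, 3, 4]

Z: 1·7 = 7 | 3·1+4·1 = 7
Y: 1·4 = 4 | 3·0+4·1 = 4
L: 1·7 = 7 | 3·1+4·1 = 7
gcd(1,3,4) = 1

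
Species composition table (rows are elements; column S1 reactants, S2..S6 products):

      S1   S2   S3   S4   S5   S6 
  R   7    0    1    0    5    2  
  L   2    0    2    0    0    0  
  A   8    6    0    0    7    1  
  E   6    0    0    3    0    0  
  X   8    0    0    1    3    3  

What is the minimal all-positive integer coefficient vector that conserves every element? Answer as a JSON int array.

R: 3·7 = 21 | 1·0+3·1+6·0+2·5+4·2 = 21
L: 3·2 = 6 | 1·0+3·2+6·0+2·0+4·0 = 6
A: 3·8 = 24 | 1·6+3·0+6·0+2·7+4·1 = 24
E: 3·6 = 18 | 1·0+3·0+6·3+2·0+4·0 = 18
X: 3·8 = 24 | 1·0+3·0+6·1+2·3+4·3 = 24
gcd(3,1,3,6,2,4) = 1

Coefficients: [3, 1, 3, 6, 2, 4]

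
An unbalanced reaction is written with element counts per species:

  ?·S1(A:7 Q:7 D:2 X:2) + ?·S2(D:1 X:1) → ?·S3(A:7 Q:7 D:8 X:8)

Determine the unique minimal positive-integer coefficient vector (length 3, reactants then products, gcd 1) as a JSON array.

A: 1·7+6·0 = 7 | 1·7 = 7
Q: 1·7+6·0 = 7 | 1·7 = 7
D: 1·2+6·1 = 8 | 1·8 = 8
X: 1·2+6·1 = 8 | 1·8 = 8
gcd(1,6,1) = 1

Coefficients: [1, 6, 1]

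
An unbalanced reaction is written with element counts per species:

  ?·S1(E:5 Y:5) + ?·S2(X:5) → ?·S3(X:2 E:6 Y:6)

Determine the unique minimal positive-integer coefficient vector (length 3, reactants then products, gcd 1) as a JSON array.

X: 6·0+2·5 = 10 | 5·2 = 10
E: 6·5+2·0 = 30 | 5·6 = 30
Y: 6·5+2·0 = 30 | 5·6 = 30
gcd(6,2,5) = 1

Coefficients: [6, 2, 5]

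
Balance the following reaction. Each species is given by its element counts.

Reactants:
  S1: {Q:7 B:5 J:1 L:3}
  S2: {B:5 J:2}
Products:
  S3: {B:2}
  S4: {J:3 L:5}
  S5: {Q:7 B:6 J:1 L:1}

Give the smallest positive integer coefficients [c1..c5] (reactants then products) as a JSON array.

Q: 5·7+3·0 = 35 | 5·0+2·0+5·7 = 35
B: 5·5+3·5 = 40 | 5·2+2·0+5·6 = 40
J: 5·1+3·2 = 11 | 5·0+2·3+5·1 = 11
L: 5·3+3·0 = 15 | 5·0+2·5+5·1 = 15
gcd(5,3,5,2,5) = 1

Coefficients: [5, 3, 5, 2, 5]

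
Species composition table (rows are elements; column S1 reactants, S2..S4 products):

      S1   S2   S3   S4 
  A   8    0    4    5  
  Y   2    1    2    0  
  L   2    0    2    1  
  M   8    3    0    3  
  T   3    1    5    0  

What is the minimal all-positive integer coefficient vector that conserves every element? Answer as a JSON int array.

Coefficients: [3, 4, 1, 4]

A: 3·8 = 24 | 4·0+1·4+4·5 = 24
Y: 3·2 = 6 | 4·1+1·2+4·0 = 6
L: 3·2 = 6 | 4·0+1·2+4·1 = 6
M: 3·8 = 24 | 4·3+1·0+4·3 = 24
T: 3·3 = 9 | 4·1+1·5+4·0 = 9
gcd(3,4,1,4) = 1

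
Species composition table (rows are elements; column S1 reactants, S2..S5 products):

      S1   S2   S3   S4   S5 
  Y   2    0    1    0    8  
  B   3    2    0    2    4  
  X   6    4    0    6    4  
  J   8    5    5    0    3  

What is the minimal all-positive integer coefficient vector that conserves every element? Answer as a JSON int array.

Y: 6·2 = 12 | 5·0+4·1+2·0+1·8 = 12
B: 6·3 = 18 | 5·2+4·0+2·2+1·4 = 18
X: 6·6 = 36 | 5·4+4·0+2·6+1·4 = 36
J: 6·8 = 48 | 5·5+4·5+2·0+1·3 = 48
gcd(6,5,4,2,1) = 1

Coefficients: [6, 5, 4, 2, 1]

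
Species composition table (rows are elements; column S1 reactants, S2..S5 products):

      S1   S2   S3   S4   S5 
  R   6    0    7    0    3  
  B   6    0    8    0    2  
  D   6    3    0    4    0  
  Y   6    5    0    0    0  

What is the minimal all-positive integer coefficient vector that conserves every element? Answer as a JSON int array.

Coefficients: [5, 6, 3, 3, 3]

R: 5·6 = 30 | 6·0+3·7+3·0+3·3 = 30
B: 5·6 = 30 | 6·0+3·8+3·0+3·2 = 30
D: 5·6 = 30 | 6·3+3·0+3·4+3·0 = 30
Y: 5·6 = 30 | 6·5+3·0+3·0+3·0 = 30
gcd(5,6,3,3,3) = 1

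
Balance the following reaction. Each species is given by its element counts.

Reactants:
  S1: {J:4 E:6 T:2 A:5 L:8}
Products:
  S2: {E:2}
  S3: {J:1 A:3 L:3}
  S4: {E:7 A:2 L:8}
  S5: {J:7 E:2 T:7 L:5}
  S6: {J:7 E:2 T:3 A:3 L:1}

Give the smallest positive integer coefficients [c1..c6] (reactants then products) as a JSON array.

Coefficients: [5, 6, 6, 2, 1, 1]

J: 5·4 = 20 | 6·0+6·1+2·0+1·7+1·7 = 20
E: 5·6 = 30 | 6·2+6·0+2·7+1·2+1·2 = 30
T: 5·2 = 10 | 6·0+6·0+2·0+1·7+1·3 = 10
A: 5·5 = 25 | 6·0+6·3+2·2+1·0+1·3 = 25
L: 5·8 = 40 | 6·0+6·3+2·8+1·5+1·1 = 40
gcd(5,6,6,2,1,1) = 1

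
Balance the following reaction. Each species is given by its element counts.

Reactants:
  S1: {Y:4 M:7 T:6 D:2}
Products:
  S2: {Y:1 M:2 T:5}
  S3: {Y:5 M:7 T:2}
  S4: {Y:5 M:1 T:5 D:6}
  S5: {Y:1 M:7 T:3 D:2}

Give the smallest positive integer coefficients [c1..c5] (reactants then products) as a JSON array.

Y: 5·4 = 20 | 3·1+2·5+1·5+2·1 = 20
M: 5·7 = 35 | 3·2+2·7+1·1+2·7 = 35
T: 5·6 = 30 | 3·5+2·2+1·5+2·3 = 30
D: 5·2 = 10 | 3·0+2·0+1·6+2·2 = 10
gcd(5,3,2,1,2) = 1

Coefficients: [5, 3, 2, 1, 2]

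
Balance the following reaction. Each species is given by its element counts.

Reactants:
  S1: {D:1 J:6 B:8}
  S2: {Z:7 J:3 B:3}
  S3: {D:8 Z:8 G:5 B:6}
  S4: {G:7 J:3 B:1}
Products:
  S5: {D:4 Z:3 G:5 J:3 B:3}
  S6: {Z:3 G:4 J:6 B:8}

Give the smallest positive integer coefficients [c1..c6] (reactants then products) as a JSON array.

Coefficients: [4, 2, 2, 5, 5, 5]

D: 4·1+2·0+2·8+5·0 = 20 | 5·4+5·0 = 20
Z: 4·0+2·7+2·8+5·0 = 30 | 5·3+5·3 = 30
G: 4·0+2·0+2·5+5·7 = 45 | 5·5+5·4 = 45
J: 4·6+2·3+2·0+5·3 = 45 | 5·3+5·6 = 45
B: 4·8+2·3+2·6+5·1 = 55 | 5·3+5·8 = 55
gcd(4,2,2,5,5,5) = 1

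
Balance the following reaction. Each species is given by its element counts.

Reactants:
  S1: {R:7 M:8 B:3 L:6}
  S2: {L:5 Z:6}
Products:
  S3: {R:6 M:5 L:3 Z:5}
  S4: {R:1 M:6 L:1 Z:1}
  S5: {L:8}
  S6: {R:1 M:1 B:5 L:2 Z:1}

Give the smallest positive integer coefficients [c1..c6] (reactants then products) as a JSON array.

Coefficients: [5, 5, 5, 2, 4, 3]

R: 5·7+5·0 = 35 | 5·6+2·1+4·0+3·1 = 35
M: 5·8+5·0 = 40 | 5·5+2·6+4·0+3·1 = 40
B: 5·3+5·0 = 15 | 5·0+2·0+4·0+3·5 = 15
L: 5·6+5·5 = 55 | 5·3+2·1+4·8+3·2 = 55
Z: 5·0+5·6 = 30 | 5·5+2·1+4·0+3·1 = 30
gcd(5,5,5,2,4,3) = 1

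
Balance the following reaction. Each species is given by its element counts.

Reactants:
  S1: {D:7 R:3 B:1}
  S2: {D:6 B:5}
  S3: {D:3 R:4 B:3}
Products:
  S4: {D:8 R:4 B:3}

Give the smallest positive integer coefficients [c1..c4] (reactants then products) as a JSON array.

Coefficients: [4, 1, 2, 5]

D: 4·7+1·6+2·3 = 40 | 5·8 = 40
R: 4·3+1·0+2·4 = 20 | 5·4 = 20
B: 4·1+1·5+2·3 = 15 | 5·3 = 15
gcd(4,1,2,5) = 1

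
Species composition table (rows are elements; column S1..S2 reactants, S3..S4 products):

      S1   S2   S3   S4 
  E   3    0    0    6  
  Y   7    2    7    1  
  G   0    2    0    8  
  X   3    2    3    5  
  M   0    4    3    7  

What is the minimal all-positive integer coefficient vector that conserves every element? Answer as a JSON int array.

E: 2·3+4·0 = 6 | 3·0+1·6 = 6
Y: 2·7+4·2 = 22 | 3·7+1·1 = 22
G: 2·0+4·2 = 8 | 3·0+1·8 = 8
X: 2·3+4·2 = 14 | 3·3+1·5 = 14
M: 2·0+4·4 = 16 | 3·3+1·7 = 16
gcd(2,4,3,1) = 1

Coefficients: [2, 4, 3, 1]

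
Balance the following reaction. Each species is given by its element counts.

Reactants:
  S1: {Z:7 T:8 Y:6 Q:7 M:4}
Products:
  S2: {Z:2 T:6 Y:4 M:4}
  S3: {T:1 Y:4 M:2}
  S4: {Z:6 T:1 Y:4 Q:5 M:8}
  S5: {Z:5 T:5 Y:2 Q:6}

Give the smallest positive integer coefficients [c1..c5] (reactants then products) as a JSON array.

Coefficients: [5, 2, 2, 1, 5]

Z: 5·7 = 35 | 2·2+2·0+1·6+5·5 = 35
T: 5·8 = 40 | 2·6+2·1+1·1+5·5 = 40
Y: 5·6 = 30 | 2·4+2·4+1·4+5·2 = 30
Q: 5·7 = 35 | 2·0+2·0+1·5+5·6 = 35
M: 5·4 = 20 | 2·4+2·2+1·8+5·0 = 20
gcd(5,2,2,1,5) = 1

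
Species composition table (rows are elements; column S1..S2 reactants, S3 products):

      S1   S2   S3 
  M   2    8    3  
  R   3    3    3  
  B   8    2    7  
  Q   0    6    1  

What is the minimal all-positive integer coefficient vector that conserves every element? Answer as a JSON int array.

Coefficients: [5, 1, 6]

M: 5·2+1·8 = 18 | 6·3 = 18
R: 5·3+1·3 = 18 | 6·3 = 18
B: 5·8+1·2 = 42 | 6·7 = 42
Q: 5·0+1·6 = 6 | 6·1 = 6
gcd(5,1,6) = 1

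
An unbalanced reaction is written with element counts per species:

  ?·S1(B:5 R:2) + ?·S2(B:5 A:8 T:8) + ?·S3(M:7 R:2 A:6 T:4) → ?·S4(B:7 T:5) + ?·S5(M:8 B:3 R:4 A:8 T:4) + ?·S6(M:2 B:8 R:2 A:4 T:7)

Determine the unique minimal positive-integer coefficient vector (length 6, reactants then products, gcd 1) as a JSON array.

M: 5·0+1·0+6·7 = 42 | 1·0+5·8+1·2 = 42
B: 5·5+1·5+6·0 = 30 | 1·7+5·3+1·8 = 30
R: 5·2+1·0+6·2 = 22 | 1·0+5·4+1·2 = 22
A: 5·0+1·8+6·6 = 44 | 1·0+5·8+1·4 = 44
T: 5·0+1·8+6·4 = 32 | 1·5+5·4+1·7 = 32
gcd(5,1,6,1,5,1) = 1

Coefficients: [5, 1, 6, 1, 5, 1]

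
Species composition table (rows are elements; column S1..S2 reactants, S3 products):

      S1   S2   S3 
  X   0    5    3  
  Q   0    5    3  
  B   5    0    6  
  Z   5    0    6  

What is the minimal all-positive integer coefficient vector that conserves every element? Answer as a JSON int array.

X: 6·0+3·5 = 15 | 5·3 = 15
Q: 6·0+3·5 = 15 | 5·3 = 15
B: 6·5+3·0 = 30 | 5·6 = 30
Z: 6·5+3·0 = 30 | 5·6 = 30
gcd(6,3,5) = 1

Coefficients: [6, 3, 5]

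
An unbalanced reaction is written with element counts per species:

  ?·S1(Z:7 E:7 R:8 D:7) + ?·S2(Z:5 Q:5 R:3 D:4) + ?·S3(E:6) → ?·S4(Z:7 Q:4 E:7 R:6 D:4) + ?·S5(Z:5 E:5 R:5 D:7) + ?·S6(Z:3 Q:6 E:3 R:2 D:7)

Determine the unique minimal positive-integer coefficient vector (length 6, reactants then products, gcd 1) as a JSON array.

Z: 5·7+6·5+5·0 = 65 | 6·7+4·5+1·3 = 65
Q: 5·0+6·5+5·0 = 30 | 6·4+4·0+1·6 = 30
E: 5·7+6·0+5·6 = 65 | 6·7+4·5+1·3 = 65
R: 5·8+6·3+5·0 = 58 | 6·6+4·5+1·2 = 58
D: 5·7+6·4+5·0 = 59 | 6·4+4·7+1·7 = 59
gcd(5,6,5,6,4,1) = 1

Coefficients: [5, 6, 5, 6, 4, 1]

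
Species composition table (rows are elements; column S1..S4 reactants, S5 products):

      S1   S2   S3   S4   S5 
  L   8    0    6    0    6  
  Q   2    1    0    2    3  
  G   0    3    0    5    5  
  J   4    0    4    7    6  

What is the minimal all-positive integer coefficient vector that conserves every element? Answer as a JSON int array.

L: 3·8+5·0+1·6+2·0 = 30 | 5·6 = 30
Q: 3·2+5·1+1·0+2·2 = 15 | 5·3 = 15
G: 3·0+5·3+1·0+2·5 = 25 | 5·5 = 25
J: 3·4+5·0+1·4+2·7 = 30 | 5·6 = 30
gcd(3,5,1,2,5) = 1

Coefficients: [3, 5, 1, 2, 5]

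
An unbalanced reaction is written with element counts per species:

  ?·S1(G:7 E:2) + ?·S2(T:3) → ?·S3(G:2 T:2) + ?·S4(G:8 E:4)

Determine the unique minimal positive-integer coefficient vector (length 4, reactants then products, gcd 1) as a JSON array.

Coefficients: [2, 2, 3, 1]

G: 2·7+2·0 = 14 | 3·2+1·8 = 14
T: 2·0+2·3 = 6 | 3·2+1·0 = 6
E: 2·2+2·0 = 4 | 3·0+1·4 = 4
gcd(2,2,3,1) = 1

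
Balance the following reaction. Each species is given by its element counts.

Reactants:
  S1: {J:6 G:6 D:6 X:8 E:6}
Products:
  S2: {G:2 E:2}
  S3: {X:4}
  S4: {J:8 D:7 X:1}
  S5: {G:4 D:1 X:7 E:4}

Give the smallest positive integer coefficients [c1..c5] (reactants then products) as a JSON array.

Coefficients: [4, 6, 2, 3, 3]

J: 4·6 = 24 | 6·0+2·0+3·8+3·0 = 24
G: 4·6 = 24 | 6·2+2·0+3·0+3·4 = 24
D: 4·6 = 24 | 6·0+2·0+3·7+3·1 = 24
X: 4·8 = 32 | 6·0+2·4+3·1+3·7 = 32
E: 4·6 = 24 | 6·2+2·0+3·0+3·4 = 24
gcd(4,6,2,3,3) = 1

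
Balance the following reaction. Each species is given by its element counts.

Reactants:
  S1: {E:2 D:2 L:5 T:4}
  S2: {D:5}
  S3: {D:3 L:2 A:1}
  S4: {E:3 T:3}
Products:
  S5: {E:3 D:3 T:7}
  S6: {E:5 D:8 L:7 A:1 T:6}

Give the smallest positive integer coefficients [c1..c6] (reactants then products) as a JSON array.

E: 4·2+3·0+4·0+5·3 = 23 | 1·3+4·5 = 23
D: 4·2+3·5+4·3+5·0 = 35 | 1·3+4·8 = 35
L: 4·5+3·0+4·2+5·0 = 28 | 1·0+4·7 = 28
A: 4·0+3·0+4·1+5·0 = 4 | 1·0+4·1 = 4
T: 4·4+3·0+4·0+5·3 = 31 | 1·7+4·6 = 31
gcd(4,3,4,5,1,4) = 1

Coefficients: [4, 3, 4, 5, 1, 4]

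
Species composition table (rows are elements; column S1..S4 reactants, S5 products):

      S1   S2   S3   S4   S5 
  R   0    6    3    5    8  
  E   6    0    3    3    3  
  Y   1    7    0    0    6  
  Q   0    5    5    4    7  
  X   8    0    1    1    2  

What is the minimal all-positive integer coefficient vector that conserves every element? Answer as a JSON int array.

Coefficients: [1, 5, 1, 3, 6]

R: 1·0+5·6+1·3+3·5 = 48 | 6·8 = 48
E: 1·6+5·0+1·3+3·3 = 18 | 6·3 = 18
Y: 1·1+5·7+1·0+3·0 = 36 | 6·6 = 36
Q: 1·0+5·5+1·5+3·4 = 42 | 6·7 = 42
X: 1·8+5·0+1·1+3·1 = 12 | 6·2 = 12
gcd(1,5,1,3,6) = 1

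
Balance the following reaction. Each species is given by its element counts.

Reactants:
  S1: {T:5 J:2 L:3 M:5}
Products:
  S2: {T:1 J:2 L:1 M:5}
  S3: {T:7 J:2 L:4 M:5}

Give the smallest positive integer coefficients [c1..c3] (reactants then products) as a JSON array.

Coefficients: [3, 1, 2]

T: 3·5 = 15 | 1·1+2·7 = 15
J: 3·2 = 6 | 1·2+2·2 = 6
L: 3·3 = 9 | 1·1+2·4 = 9
M: 3·5 = 15 | 1·5+2·5 = 15
gcd(3,1,2) = 1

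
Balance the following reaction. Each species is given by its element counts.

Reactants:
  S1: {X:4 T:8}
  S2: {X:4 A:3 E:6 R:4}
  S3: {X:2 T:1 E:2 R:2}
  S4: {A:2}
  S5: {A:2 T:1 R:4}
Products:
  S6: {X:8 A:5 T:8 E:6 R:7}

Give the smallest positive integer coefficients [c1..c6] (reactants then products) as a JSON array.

X: 3·4+2·4+6·2+5·0+2·0 = 32 | 4·8 = 32
A: 3·0+2·3+6·0+5·2+2·2 = 20 | 4·5 = 20
T: 3·8+2·0+6·1+5·0+2·1 = 32 | 4·8 = 32
E: 3·0+2·6+6·2+5·0+2·0 = 24 | 4·6 = 24
R: 3·0+2·4+6·2+5·0+2·4 = 28 | 4·7 = 28
gcd(3,2,6,5,2,4) = 1

Coefficients: [3, 2, 6, 5, 2, 4]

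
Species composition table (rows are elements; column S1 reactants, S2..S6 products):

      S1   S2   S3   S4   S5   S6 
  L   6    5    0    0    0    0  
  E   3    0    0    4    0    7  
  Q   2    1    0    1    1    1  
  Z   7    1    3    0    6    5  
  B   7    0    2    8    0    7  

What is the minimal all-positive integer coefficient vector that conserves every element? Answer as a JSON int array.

L: 5·6 = 30 | 6·5+6·0+2·0+1·0+1·0 = 30
E: 5·3 = 15 | 6·0+6·0+2·4+1·0+1·7 = 15
Q: 5·2 = 10 | 6·1+6·0+2·1+1·1+1·1 = 10
Z: 5·7 = 35 | 6·1+6·3+2·0+1·6+1·5 = 35
B: 5·7 = 35 | 6·0+6·2+2·8+1·0+1·7 = 35
gcd(5,6,6,2,1,1) = 1

Coefficients: [5, 6, 6, 2, 1, 1]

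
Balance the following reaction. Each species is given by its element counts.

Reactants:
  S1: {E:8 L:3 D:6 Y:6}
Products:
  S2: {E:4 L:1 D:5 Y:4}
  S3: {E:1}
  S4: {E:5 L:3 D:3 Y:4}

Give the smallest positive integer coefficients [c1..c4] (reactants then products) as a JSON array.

Coefficients: [4, 3, 5, 3]

E: 4·8 = 32 | 3·4+5·1+3·5 = 32
L: 4·3 = 12 | 3·1+5·0+3·3 = 12
D: 4·6 = 24 | 3·5+5·0+3·3 = 24
Y: 4·6 = 24 | 3·4+5·0+3·4 = 24
gcd(4,3,5,3) = 1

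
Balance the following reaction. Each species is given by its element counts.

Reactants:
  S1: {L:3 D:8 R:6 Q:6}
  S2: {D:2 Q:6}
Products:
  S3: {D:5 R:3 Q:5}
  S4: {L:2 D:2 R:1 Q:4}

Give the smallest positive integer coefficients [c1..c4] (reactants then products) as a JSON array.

L: 4·3+5·0 = 12 | 6·0+6·2 = 12
D: 4·8+5·2 = 42 | 6·5+6·2 = 42
R: 4·6+5·0 = 24 | 6·3+6·1 = 24
Q: 4·6+5·6 = 54 | 6·5+6·4 = 54
gcd(4,5,6,6) = 1

Coefficients: [4, 5, 6, 6]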